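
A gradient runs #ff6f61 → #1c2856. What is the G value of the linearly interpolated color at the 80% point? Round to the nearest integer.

54

G₁ = 111 (from #ff6f61), G₂ = 40 (from #1c2856).
G = 111 + 0.8 × (40 − 111) = 54.2 → 54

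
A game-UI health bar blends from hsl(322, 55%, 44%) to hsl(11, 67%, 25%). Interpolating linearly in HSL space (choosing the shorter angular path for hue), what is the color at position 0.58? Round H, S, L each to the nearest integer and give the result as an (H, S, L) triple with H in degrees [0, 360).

(350, 62, 33)

Hue: 11 − 322 = -311°, but |-311| > 180 so the shorter arc goes the other way: Δh = -311 + 360 = 49°.
H = 322 + 0.58 × (49) = 350.42 → 350°
S = 55 + 0.58 × (67 − 55) = 61.96 → 62%
L = 44 + 0.58 × (25 − 44) = 32.98 → 33%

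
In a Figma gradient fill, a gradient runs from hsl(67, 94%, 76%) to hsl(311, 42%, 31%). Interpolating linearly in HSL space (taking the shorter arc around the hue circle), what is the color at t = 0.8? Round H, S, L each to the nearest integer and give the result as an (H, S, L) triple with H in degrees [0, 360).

(334, 52, 40)

Hue: 311 − 67 = 244°, but |244| > 180 so the shorter arc goes the other way: Δh = 244 − 360 = -116°.
H = 67 + 0.8 × (-116) = -25.8 → -26 → -26 mod 360 = 334°
S = 94 + 0.8 × (42 − 94) = 52.4 → 52%
L = 76 + 0.8 × (31 − 76) = 40 → 40%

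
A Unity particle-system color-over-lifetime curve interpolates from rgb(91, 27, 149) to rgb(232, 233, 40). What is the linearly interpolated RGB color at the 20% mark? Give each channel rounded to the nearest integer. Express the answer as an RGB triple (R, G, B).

20% corresponds to t = 0.2.
R = 91 + 0.2 × (232 − 91) = 91 + 0.2 × 141 = 119.2 → 119
G = 27 + 0.2 × (233 − 27) = 27 + 0.2 × 206 = 68.2 → 68
B = 149 + 0.2 × (40 − 149) = 149 + 0.2 × -109 = 127.2 → 127
So the blended color is (119, 68, 127), about #77447f.

(119, 68, 127)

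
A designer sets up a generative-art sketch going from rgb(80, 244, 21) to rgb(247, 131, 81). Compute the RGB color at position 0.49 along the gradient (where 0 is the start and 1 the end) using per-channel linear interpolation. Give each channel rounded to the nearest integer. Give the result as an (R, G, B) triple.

(162, 189, 50)

R = 80 + 0.49 × (247 − 80) = 80 + 0.49 × 167 = 161.83 → 162
G = 244 + 0.49 × (131 − 244) = 244 + 0.49 × -113 = 188.63 → 189
B = 21 + 0.49 × (81 − 21) = 21 + 0.49 × 60 = 50.4 → 50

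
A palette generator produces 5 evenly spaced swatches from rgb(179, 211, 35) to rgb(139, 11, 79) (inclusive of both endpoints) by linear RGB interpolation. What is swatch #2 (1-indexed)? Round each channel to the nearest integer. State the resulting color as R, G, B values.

With 5 swatches and endpoints inclusive, swatch 2 sits at t = (2 − 1)/(5 − 1) = 1/4 ≈ 0.25.
R = 179 + 0.25 × (139 − 179) = 169 → 169
G = 211 + 0.25 × (11 − 211) = 161 → 161
B = 35 + 0.25 × (79 − 35) = 46 → 46

(169, 161, 46)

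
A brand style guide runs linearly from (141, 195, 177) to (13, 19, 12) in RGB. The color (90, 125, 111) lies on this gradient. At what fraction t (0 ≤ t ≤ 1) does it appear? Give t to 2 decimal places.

Invert the lerp on the G channel (largest span, 176): t = (125 − 195) / (19 − 195) = -70/-176 = 0.39773.
Check on R: (90 − 141)/(13 − 141) = 0.3984 ✓

0.40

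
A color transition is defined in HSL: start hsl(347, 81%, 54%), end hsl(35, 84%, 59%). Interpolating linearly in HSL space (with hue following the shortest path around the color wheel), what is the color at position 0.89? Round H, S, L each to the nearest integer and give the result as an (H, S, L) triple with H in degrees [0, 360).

(30, 84, 58)

Hue: 35 − 347 = -312°, but |-312| > 180 so the shorter arc goes the other way: Δh = -312 + 360 = 48°.
H = 347 + 0.89 × (48) = 389.72 → 390 → 390 mod 360 = 30°
S = 81 + 0.89 × (84 − 81) = 83.67 → 84%
L = 54 + 0.89 × (59 − 54) = 58.45 → 58%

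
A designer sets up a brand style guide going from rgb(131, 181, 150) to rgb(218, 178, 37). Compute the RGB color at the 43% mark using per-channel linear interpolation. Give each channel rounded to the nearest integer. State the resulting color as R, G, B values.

(168, 180, 101)

43% corresponds to t = 0.43.
R = 131 + 0.43 × (218 − 131) = 131 + 0.43 × 87 = 168.41 → 168
G = 181 + 0.43 × (178 − 181) = 181 + 0.43 × -3 = 179.71 → 180
B = 150 + 0.43 × (37 − 150) = 150 + 0.43 × -113 = 101.41 → 101
So the blended color is (168, 180, 101), about #a8b465.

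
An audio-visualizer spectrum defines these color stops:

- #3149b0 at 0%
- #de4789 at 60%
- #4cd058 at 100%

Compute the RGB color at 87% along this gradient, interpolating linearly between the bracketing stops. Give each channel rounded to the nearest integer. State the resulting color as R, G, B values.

87% lies between the 60% and 100% stops, so the local fraction is t = (87 − 60)/(100 − 60) = 27/40 ≈ 0.675.
#de4789 → (222, 71, 137); #4cd058 → (76, 208, 88).
R = 222 + 0.675 × (76 − 222) = 123.45 → 123
G = 71 + 0.675 × (208 − 71) = 163.475 → 163
B = 137 + 0.675 × (88 − 137) = 103.925 → 104

(123, 163, 104)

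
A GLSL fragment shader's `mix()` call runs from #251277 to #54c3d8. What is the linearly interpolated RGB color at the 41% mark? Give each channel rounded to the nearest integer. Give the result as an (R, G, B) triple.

(56, 91, 159)

#251277 → (37, 18, 119); #54c3d8 → (84, 195, 216).
41% corresponds to t = 0.41.
R = 37 + 0.41 × (84 − 37) = 37 + 0.41 × 47 = 56.27 → 56
G = 18 + 0.41 × (195 − 18) = 18 + 0.41 × 177 = 90.57 → 91
B = 119 + 0.41 × (216 − 119) = 119 + 0.41 × 97 = 158.77 → 159
So the blended color is (56, 91, 159), about #385b9f.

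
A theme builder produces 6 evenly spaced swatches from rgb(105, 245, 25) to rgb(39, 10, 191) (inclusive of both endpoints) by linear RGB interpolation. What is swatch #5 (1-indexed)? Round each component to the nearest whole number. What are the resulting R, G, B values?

With 6 swatches and endpoints inclusive, swatch 5 sits at t = (5 − 1)/(6 − 1) = 4/5 ≈ 0.8.
R = 105 + 0.8 × (39 − 105) = 52.2 → 52
G = 245 + 0.8 × (10 − 245) = 57 → 57
B = 25 + 0.8 × (191 − 25) = 157.8 → 158

(52, 57, 158)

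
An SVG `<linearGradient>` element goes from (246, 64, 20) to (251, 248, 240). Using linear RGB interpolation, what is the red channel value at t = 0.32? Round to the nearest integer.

R = 246 + 0.32 × (251 − 246) = 247.6 → 248

248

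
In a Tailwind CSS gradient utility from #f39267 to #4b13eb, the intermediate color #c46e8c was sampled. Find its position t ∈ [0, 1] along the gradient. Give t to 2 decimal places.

0.28

Invert the lerp on the R channel (largest span, 168): t = (196 − 243) / (75 − 243) = -47/-168 = 0.27976.
Check on G: (110 − 146)/(19 − 146) = 0.2835 ✓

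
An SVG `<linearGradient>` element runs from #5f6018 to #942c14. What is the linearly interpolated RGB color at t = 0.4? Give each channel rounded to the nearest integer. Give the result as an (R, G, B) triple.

#5f6018 → (95, 96, 24); #942c14 → (148, 44, 20).
R = 95 + 0.4 × (148 − 95) = 95 + 0.4 × 53 = 116.2 → 116
G = 96 + 0.4 × (44 − 96) = 96 + 0.4 × -52 = 75.2 → 75
B = 24 + 0.4 × (20 − 24) = 24 + 0.4 × -4 = 22.4 → 22

(116, 75, 22)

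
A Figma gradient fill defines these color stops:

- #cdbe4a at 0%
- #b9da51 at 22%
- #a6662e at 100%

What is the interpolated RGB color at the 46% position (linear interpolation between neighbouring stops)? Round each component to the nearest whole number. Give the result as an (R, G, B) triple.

(179, 182, 70)

46% lies between the 22% and 100% stops, so the local fraction is t = (46 − 22)/(100 − 22) = 24/78 ≈ 0.3077.
#b9da51 → (185, 218, 81); #a6662e → (166, 102, 46).
R = 185 + 0.3077 × (166 − 185) = 179.154 → 179
G = 218 + 0.3077 × (102 − 218) = 182.307 → 182
B = 81 + 0.3077 × (46 − 81) = 70.231 → 70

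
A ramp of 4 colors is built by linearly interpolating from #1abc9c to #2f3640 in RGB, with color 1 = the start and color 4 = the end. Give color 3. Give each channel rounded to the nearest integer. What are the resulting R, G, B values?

(40, 99, 95)

With 4 swatches and endpoints inclusive, swatch 3 sits at t = (3 − 1)/(4 − 1) = 2/3 ≈ 0.6667.
#1abc9c → (26, 188, 156); #2f3640 → (47, 54, 64).
R = 26 + 0.6667 × (47 − 26) = 40.001 → 40
G = 188 + 0.6667 × (54 − 188) = 98.662 → 99
B = 156 + 0.6667 × (64 − 156) = 94.664 → 95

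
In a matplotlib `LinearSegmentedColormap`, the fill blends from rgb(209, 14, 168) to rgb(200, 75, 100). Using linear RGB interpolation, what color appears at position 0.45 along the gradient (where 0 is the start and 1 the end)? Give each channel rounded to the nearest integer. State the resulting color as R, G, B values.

(205, 41, 137)

R = 209 + 0.45 × (200 − 209) = 209 + 0.45 × -9 = 204.95 → 205
G = 14 + 0.45 × (75 − 14) = 14 + 0.45 × 61 = 41.45 → 41
B = 168 + 0.45 × (100 − 168) = 168 + 0.45 × -68 = 137.4 → 137
So the blended color is (205, 41, 137), about #cd2989.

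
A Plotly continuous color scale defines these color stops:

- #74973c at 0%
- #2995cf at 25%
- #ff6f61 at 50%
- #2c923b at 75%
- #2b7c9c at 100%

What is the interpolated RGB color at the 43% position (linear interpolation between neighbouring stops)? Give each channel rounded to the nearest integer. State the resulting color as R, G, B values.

(195, 122, 128)

43% lies between the 25% and 50% stops, so the local fraction is t = (43 − 25)/(50 − 25) = 18/25 ≈ 0.72.
#2995cf → (41, 149, 207); #ff6f61 → (255, 111, 97).
R = 41 + 0.72 × (255 − 41) = 195.08 → 195
G = 149 + 0.72 × (111 − 149) = 121.64 → 122
B = 207 + 0.72 × (97 − 207) = 127.8 → 128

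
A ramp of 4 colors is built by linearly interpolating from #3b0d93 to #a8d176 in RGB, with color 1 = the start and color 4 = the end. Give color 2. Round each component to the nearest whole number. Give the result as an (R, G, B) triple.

With 4 swatches and endpoints inclusive, swatch 2 sits at t = (2 − 1)/(4 − 1) = 1/3 ≈ 0.3333.
#3b0d93 → (59, 13, 147); #a8d176 → (168, 209, 118).
R = 59 + 0.3333 × (168 − 59) = 95.33 → 95
G = 13 + 0.3333 × (209 − 13) = 78.327 → 78
B = 147 + 0.3333 × (118 − 147) = 137.334 → 137

(95, 78, 137)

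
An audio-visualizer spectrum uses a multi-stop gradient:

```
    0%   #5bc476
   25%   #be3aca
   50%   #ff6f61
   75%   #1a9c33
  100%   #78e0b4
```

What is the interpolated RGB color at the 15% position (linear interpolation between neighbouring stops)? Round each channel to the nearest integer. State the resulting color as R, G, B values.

15% lies between the 0% and 25% stops, so the local fraction is t = (15 − 0)/(25 − 0) = 15/25 ≈ 0.6.
#5bc476 → (91, 196, 118); #be3aca → (190, 58, 202).
R = 91 + 0.6 × (190 − 91) = 150.4 → 150
G = 196 + 0.6 × (58 − 196) = 113.2 → 113
B = 118 + 0.6 × (202 − 118) = 168.4 → 168

(150, 113, 168)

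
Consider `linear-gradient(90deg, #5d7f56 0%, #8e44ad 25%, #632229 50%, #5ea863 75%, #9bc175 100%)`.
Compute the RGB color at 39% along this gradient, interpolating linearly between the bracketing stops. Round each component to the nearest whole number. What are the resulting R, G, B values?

(118, 49, 99)

39% lies between the 25% and 50% stops, so the local fraction is t = (39 − 25)/(50 − 25) = 14/25 ≈ 0.56.
#8e44ad → (142, 68, 173); #632229 → (99, 34, 41).
R = 142 + 0.56 × (99 − 142) = 117.92 → 118
G = 68 + 0.56 × (34 − 68) = 48.96 → 49
B = 173 + 0.56 × (41 − 173) = 99.08 → 99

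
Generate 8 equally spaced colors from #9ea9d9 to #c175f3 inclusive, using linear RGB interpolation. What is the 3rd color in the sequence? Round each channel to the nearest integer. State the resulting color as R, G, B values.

With 8 swatches and endpoints inclusive, swatch 3 sits at t = (3 − 1)/(8 − 1) = 2/7 ≈ 0.2857.
#9ea9d9 → (158, 169, 217); #c175f3 → (193, 117, 243).
R = 158 + 0.2857 × (193 − 158) = 168 → 168
G = 169 + 0.2857 × (117 − 169) = 154.144 → 154
B = 217 + 0.2857 × (243 − 217) = 224.428 → 224

(168, 154, 224)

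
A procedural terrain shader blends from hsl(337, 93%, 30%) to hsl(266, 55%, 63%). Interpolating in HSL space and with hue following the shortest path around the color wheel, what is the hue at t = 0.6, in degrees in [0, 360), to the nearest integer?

Hue arc: Δh = 266 − 337 = -71° (|Δh| ≤ 180, already the shorter path).
H = 337 + 0.6 × (-71) = 294.4 → 294°

294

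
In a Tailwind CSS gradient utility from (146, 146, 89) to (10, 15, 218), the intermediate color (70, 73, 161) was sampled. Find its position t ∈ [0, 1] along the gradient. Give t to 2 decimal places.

Invert the lerp on the R channel (largest span, 136): t = (70 − 146) / (10 − 146) = -76/-136 = 0.55882.
Check on G: (73 − 146)/(15 − 146) = 0.5573 ✓

0.56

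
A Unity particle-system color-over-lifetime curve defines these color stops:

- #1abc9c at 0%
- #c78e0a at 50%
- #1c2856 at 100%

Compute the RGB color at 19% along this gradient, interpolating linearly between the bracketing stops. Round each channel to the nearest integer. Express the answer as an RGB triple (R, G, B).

19% lies between the 0% and 50% stops, so the local fraction is t = (19 − 0)/(50 − 0) = 19/50 ≈ 0.38.
#1abc9c → (26, 188, 156); #c78e0a → (199, 142, 10).
R = 26 + 0.38 × (199 − 26) = 91.74 → 92
G = 188 + 0.38 × (142 − 188) = 170.52 → 171
B = 156 + 0.38 × (10 − 156) = 100.52 → 101

(92, 171, 101)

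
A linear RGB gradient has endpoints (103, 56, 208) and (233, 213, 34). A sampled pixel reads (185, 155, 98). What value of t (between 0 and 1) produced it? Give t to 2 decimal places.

0.63

Invert the lerp on the B channel (largest span, 174): t = (98 − 208) / (34 − 208) = -110/-174 = 0.63218.
Check on R: (185 − 103)/(233 − 103) = 0.6308 ✓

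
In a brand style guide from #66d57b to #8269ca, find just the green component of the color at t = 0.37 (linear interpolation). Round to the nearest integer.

173

G₁ = 213 (from #66d57b), G₂ = 105 (from #8269ca).
G = 213 + 0.37 × (105 − 213) = 173.04 → 173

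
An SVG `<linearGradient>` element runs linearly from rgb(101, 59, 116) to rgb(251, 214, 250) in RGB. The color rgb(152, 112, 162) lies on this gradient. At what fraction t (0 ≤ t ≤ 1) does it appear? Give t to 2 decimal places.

Invert the lerp on the G channel (largest span, 155): t = (112 − 59) / (214 − 59) = 53/155 = 0.34194.
Check on R: (152 − 101)/(251 − 101) = 0.34 ✓

0.34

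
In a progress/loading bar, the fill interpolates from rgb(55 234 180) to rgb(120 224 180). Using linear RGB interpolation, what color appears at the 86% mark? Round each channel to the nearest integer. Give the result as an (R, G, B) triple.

86% corresponds to t = 0.86.
R = 55 + 0.86 × (120 − 55) = 55 + 0.86 × 65 = 110.9 → 111
G = 234 + 0.86 × (224 − 234) = 234 + 0.86 × -10 = 225.4 → 225
B = 180 + 0.86 × (180 − 180) = 180 + 0.86 × 0 = 180 → 180

(111, 225, 180)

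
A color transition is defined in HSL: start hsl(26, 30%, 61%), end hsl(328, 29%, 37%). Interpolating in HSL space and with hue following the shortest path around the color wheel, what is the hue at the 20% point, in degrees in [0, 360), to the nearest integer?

14

Hue: 328 − 26 = 302°, but |302| > 180 so the shorter arc goes the other way: Δh = 302 − 360 = -58°.
H = 26 + 0.2 × (-58) = 14.4 → 14°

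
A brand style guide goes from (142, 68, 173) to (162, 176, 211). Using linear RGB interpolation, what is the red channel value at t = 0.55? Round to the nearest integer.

153

R = 142 + 0.55 × (162 − 142) = 153 → 153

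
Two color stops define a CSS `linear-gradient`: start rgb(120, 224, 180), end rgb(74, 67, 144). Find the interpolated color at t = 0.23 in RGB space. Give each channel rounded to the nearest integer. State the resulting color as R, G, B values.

(109, 188, 172)

R = 120 + 0.23 × (74 − 120) = 120 + 0.23 × -46 = 109.42 → 109
G = 224 + 0.23 × (67 − 224) = 224 + 0.23 × -157 = 187.89 → 188
B = 180 + 0.23 × (144 − 180) = 180 + 0.23 × -36 = 171.72 → 172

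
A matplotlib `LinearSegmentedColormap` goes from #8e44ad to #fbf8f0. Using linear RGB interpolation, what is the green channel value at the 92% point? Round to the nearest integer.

234

G₁ = 68 (from #8e44ad), G₂ = 248 (from #fbf8f0).
G = 68 + 0.92 × (248 − 68) = 233.6 → 234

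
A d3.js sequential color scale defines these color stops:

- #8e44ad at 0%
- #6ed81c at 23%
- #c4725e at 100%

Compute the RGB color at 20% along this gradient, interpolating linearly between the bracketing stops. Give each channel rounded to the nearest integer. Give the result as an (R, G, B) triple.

20% lies between the 0% and 23% stops, so the local fraction is t = (20 − 0)/(23 − 0) = 20/23 ≈ 0.8696.
#8e44ad → (142, 68, 173); #6ed81c → (110, 216, 28).
R = 142 + 0.8696 × (110 − 142) = 114.173 → 114
G = 68 + 0.8696 × (216 − 68) = 196.701 → 197
B = 173 + 0.8696 × (28 − 173) = 46.908 → 47

(114, 197, 47)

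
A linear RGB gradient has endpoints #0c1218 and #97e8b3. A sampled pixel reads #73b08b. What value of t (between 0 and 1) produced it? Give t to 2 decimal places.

Invert the lerp on the G channel (largest span, 214): t = (176 − 18) / (232 − 18) = 158/214 = 0.73832.
Check on R: (115 − 12)/(151 − 12) = 0.741 ✓

0.74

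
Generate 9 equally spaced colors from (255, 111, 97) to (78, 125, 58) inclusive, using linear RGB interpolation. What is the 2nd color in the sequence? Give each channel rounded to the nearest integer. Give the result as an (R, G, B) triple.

With 9 swatches and endpoints inclusive, swatch 2 sits at t = (2 − 1)/(9 − 1) = 1/8 ≈ 0.125.
R = 255 + 0.125 × (78 − 255) = 232.875 → 233
G = 111 + 0.125 × (125 − 111) = 112.75 → 113
B = 97 + 0.125 × (58 − 97) = 92.125 → 92

(233, 113, 92)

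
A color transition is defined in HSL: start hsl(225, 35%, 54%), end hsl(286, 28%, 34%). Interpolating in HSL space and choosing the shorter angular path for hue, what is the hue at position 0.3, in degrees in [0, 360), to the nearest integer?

Hue arc: Δh = 286 − 225 = 61° (|Δh| ≤ 180, already the shorter path).
H = 225 + 0.3 × (61) = 243.3 → 243°

243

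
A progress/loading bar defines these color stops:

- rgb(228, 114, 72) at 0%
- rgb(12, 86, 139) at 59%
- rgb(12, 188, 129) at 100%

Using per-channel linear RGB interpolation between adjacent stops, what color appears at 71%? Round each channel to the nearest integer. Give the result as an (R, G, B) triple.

(12, 116, 136)

71% lies between the 59% and 100% stops, so the local fraction is t = (71 − 59)/(100 − 59) = 12/41 ≈ 0.2927.
R = 12 + 0.2927 × (12 − 12) = 12 → 12
G = 86 + 0.2927 × (188 − 86) = 115.855 → 116
B = 139 + 0.2927 × (129 − 139) = 136.073 → 136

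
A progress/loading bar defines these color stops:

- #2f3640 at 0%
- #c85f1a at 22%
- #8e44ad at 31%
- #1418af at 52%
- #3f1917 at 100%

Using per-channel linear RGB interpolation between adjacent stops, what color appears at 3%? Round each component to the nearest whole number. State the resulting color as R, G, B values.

3% lies between the 0% and 22% stops, so the local fraction is t = (3 − 0)/(22 − 0) = 3/22 ≈ 0.1364.
#2f3640 → (47, 54, 64); #c85f1a → (200, 95, 26).
R = 47 + 0.1364 × (200 − 47) = 67.869 → 68
G = 54 + 0.1364 × (95 − 54) = 59.592 → 60
B = 64 + 0.1364 × (26 − 64) = 58.817 → 59

(68, 60, 59)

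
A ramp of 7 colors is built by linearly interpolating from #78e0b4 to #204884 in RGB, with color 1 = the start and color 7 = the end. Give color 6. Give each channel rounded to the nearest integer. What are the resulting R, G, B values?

(47, 97, 140)

With 7 swatches and endpoints inclusive, swatch 6 sits at t = (6 − 1)/(7 − 1) = 5/6 ≈ 0.8333.
#78e0b4 → (120, 224, 180); #204884 → (32, 72, 132).
R = 120 + 0.8333 × (32 − 120) = 46.67 → 47
G = 224 + 0.8333 × (72 − 224) = 97.338 → 97
B = 180 + 0.8333 × (132 − 180) = 140.002 → 140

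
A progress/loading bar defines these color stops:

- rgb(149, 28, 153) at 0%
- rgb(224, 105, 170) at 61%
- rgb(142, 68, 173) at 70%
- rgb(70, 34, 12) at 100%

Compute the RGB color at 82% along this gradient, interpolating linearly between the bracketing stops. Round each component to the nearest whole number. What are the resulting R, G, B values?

(113, 54, 109)

82% lies between the 70% and 100% stops, so the local fraction is t = (82 − 70)/(100 − 70) = 12/30 ≈ 0.4.
R = 142 + 0.4 × (70 − 142) = 113.2 → 113
G = 68 + 0.4 × (34 − 68) = 54.4 → 54
B = 173 + 0.4 × (12 − 173) = 108.6 → 109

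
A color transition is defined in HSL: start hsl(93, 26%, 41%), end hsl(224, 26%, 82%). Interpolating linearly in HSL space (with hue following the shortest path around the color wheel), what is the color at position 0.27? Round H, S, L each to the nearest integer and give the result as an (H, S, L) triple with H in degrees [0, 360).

Hue arc: Δh = 224 − 93 = 131° (|Δh| ≤ 180, already the shorter path).
H = 93 + 0.27 × (131) = 128.37 → 128°
S = 26 + 0.27 × (26 − 26) = 26 → 26%
L = 41 + 0.27 × (82 − 41) = 52.07 → 52%

(128, 26, 52)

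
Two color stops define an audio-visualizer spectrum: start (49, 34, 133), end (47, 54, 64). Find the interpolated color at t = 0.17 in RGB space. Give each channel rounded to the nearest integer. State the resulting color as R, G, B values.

R = 49 + 0.17 × (47 − 49) = 49 + 0.17 × -2 = 48.66 → 49
G = 34 + 0.17 × (54 − 34) = 34 + 0.17 × 20 = 37.4 → 37
B = 133 + 0.17 × (64 − 133) = 133 + 0.17 × -69 = 121.27 → 121
So the blended color is (49, 37, 121), about #312579.

(49, 37, 121)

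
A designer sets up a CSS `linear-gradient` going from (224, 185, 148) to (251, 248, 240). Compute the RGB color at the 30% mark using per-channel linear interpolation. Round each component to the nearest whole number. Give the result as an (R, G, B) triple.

(232, 204, 176)

30% corresponds to t = 0.3.
R = 224 + 0.3 × (251 − 224) = 224 + 0.3 × 27 = 232.1 → 232
G = 185 + 0.3 × (248 − 185) = 185 + 0.3 × 63 = 203.9 → 204
B = 148 + 0.3 × (240 − 148) = 148 + 0.3 × 92 = 175.6 → 176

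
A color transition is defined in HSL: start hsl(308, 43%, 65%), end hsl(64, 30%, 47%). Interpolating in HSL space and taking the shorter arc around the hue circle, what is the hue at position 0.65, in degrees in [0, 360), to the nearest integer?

Hue: 64 − 308 = -244°, but |-244| > 180 so the shorter arc goes the other way: Δh = -244 + 360 = 116°.
H = 308 + 0.65 × (116) = 383.4 → 383 → 383 mod 360 = 23°

23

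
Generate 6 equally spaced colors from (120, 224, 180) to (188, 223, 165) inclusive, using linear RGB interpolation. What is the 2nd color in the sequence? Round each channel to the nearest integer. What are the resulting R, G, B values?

(134, 224, 177)

With 6 swatches and endpoints inclusive, swatch 2 sits at t = (2 − 1)/(6 − 1) = 1/5 ≈ 0.2.
R = 120 + 0.2 × (188 − 120) = 133.6 → 134
G = 224 + 0.2 × (223 − 224) = 223.8 → 224
B = 180 + 0.2 × (165 − 180) = 177 → 177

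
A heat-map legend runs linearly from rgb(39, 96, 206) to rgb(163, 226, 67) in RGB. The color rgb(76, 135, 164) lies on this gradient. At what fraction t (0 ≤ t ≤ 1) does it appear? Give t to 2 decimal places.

Invert the lerp on the B channel (largest span, 139): t = (164 − 206) / (67 − 206) = -42/-139 = 0.30216.
Check on R: (76 − 39)/(163 − 39) = 0.2984 ✓

0.30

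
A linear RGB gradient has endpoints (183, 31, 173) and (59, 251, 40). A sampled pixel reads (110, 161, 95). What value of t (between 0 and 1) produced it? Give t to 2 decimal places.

0.59

Invert the lerp on the G channel (largest span, 220): t = (161 − 31) / (251 − 31) = 130/220 = 0.59091.
Check on R: (110 − 183)/(59 − 183) = 0.5887 ✓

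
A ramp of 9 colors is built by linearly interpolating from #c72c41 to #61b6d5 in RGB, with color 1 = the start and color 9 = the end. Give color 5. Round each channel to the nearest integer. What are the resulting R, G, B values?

(148, 113, 139)

With 9 swatches and endpoints inclusive, swatch 5 sits at t = (5 − 1)/(9 − 1) = 4/8 ≈ 0.5.
#c72c41 → (199, 44, 65); #61b6d5 → (97, 182, 213).
R = 199 + 0.5 × (97 − 199) = 148 → 148
G = 44 + 0.5 × (182 − 44) = 113 → 113
B = 65 + 0.5 × (213 − 65) = 139 → 139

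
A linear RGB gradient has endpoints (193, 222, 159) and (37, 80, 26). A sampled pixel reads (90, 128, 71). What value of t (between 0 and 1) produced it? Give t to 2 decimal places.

0.66

Invert the lerp on the R channel (largest span, 156): t = (90 − 193) / (37 − 193) = -103/-156 = 0.66026.
Check on G: (128 − 222)/(80 − 222) = 0.662 ✓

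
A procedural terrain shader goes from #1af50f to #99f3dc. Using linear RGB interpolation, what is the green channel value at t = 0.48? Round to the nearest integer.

G₁ = 245 (from #1af50f), G₂ = 243 (from #99f3dc).
G = 245 + 0.48 × (243 − 245) = 244.04 → 244

244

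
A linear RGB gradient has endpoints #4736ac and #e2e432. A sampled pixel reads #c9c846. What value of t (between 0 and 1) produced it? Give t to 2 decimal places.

Invert the lerp on the G channel (largest span, 174): t = (200 − 54) / (228 − 54) = 146/174 = 0.83908.
Check on R: (201 − 71)/(226 − 71) = 0.8387 ✓

0.84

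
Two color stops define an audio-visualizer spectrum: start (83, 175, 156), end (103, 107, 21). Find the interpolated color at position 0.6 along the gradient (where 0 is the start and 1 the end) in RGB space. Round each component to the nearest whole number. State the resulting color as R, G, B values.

R = 83 + 0.6 × (103 − 83) = 83 + 0.6 × 20 = 95 → 95
G = 175 + 0.6 × (107 − 175) = 175 + 0.6 × -68 = 134.2 → 134
B = 156 + 0.6 × (21 − 156) = 156 + 0.6 × -135 = 75 → 75

(95, 134, 75)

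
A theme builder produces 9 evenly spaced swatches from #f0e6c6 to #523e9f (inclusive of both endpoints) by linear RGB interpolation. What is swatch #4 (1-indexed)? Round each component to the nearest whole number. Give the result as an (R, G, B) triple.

(181, 167, 183)

With 9 swatches and endpoints inclusive, swatch 4 sits at t = (4 − 1)/(9 − 1) = 3/8 ≈ 0.375.
#f0e6c6 → (240, 230, 198); #523e9f → (82, 62, 159).
R = 240 + 0.375 × (82 − 240) = 180.75 → 181
G = 230 + 0.375 × (62 − 230) = 167 → 167
B = 198 + 0.375 × (159 − 198) = 183.375 → 183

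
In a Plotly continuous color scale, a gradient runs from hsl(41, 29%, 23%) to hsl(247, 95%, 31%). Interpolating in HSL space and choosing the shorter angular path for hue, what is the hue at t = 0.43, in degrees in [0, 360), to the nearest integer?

335

Hue: 247 − 41 = 206°, but |206| > 180 so the shorter arc goes the other way: Δh = 206 − 360 = -154°.
H = 41 + 0.43 × (-154) = -25.22 → -25 → -25 mod 360 = 335°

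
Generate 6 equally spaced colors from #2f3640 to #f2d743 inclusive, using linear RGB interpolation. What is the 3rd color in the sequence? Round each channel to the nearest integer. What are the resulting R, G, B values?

(125, 118, 65)

With 6 swatches and endpoints inclusive, swatch 3 sits at t = (3 − 1)/(6 − 1) = 2/5 ≈ 0.4.
#2f3640 → (47, 54, 64); #f2d743 → (242, 215, 67).
R = 47 + 0.4 × (242 − 47) = 125 → 125
G = 54 + 0.4 × (215 − 54) = 118.4 → 118
B = 64 + 0.4 × (67 − 64) = 65.2 → 65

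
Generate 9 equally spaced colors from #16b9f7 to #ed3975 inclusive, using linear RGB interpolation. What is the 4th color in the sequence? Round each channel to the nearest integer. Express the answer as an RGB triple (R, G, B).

With 9 swatches and endpoints inclusive, swatch 4 sits at t = (4 − 1)/(9 − 1) = 3/8 ≈ 0.375.
#16b9f7 → (22, 185, 247); #ed3975 → (237, 57, 117).
R = 22 + 0.375 × (237 − 22) = 102.625 → 103
G = 185 + 0.375 × (57 − 185) = 137 → 137
B = 247 + 0.375 × (117 − 247) = 198.25 → 198

(103, 137, 198)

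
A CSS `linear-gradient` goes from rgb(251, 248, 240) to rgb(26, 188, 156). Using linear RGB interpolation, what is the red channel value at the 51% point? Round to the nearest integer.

R = 251 + 0.51 × (26 − 251) = 136.25 → 136

136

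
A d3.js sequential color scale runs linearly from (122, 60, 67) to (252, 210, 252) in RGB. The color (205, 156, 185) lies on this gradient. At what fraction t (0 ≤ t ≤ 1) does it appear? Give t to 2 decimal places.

0.64

Invert the lerp on the B channel (largest span, 185): t = (185 − 67) / (252 − 67) = 118/185 = 0.63784.
Check on R: (205 − 122)/(252 − 122) = 0.6385 ✓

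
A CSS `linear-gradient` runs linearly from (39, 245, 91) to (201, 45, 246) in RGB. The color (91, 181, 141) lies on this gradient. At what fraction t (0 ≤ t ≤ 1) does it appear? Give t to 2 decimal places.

0.32

Invert the lerp on the G channel (largest span, 200): t = (181 − 245) / (45 − 245) = -64/-200 = 0.32.
Check on R: (91 − 39)/(201 − 39) = 0.321 ✓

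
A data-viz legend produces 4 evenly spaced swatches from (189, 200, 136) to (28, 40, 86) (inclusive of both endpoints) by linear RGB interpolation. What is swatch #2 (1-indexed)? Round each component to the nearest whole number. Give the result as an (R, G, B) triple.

With 4 swatches and endpoints inclusive, swatch 2 sits at t = (2 − 1)/(4 − 1) = 1/3 ≈ 0.3333.
R = 189 + 0.3333 × (28 − 189) = 135.339 → 135
G = 200 + 0.3333 × (40 − 200) = 146.672 → 147
B = 136 + 0.3333 × (86 − 136) = 119.335 → 119

(135, 147, 119)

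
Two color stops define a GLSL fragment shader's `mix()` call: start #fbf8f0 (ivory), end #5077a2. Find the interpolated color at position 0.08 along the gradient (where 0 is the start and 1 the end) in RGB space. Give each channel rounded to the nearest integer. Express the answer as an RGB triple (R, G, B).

#fbf8f0 → (251, 248, 240); #5077a2 → (80, 119, 162).
R = 251 + 0.08 × (80 − 251) = 251 + 0.08 × -171 = 237.32 → 237
G = 248 + 0.08 × (119 − 248) = 248 + 0.08 × -129 = 237.68 → 238
B = 240 + 0.08 × (162 − 240) = 240 + 0.08 × -78 = 233.76 → 234
So the blended color is (237, 238, 234), about #edeeea.

(237, 238, 234)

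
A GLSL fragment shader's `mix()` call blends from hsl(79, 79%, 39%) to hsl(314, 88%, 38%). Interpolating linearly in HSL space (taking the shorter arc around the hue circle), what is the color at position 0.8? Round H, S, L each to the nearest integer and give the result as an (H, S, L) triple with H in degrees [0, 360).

Hue: 314 − 79 = 235°, but |235| > 180 so the shorter arc goes the other way: Δh = 235 − 360 = -125°.
H = 79 + 0.8 × (-125) = -21 → -21 → -21 mod 360 = 339°
S = 79 + 0.8 × (88 − 79) = 86.2 → 86%
L = 39 + 0.8 × (38 − 39) = 38.2 → 38%

(339, 86, 38)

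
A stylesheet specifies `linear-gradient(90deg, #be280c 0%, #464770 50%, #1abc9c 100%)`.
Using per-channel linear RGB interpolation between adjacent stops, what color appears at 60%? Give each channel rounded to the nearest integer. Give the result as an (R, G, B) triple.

60% lies between the 50% and 100% stops, so the local fraction is t = (60 − 50)/(100 − 50) = 10/50 ≈ 0.2.
#464770 → (70, 71, 112); #1abc9c → (26, 188, 156).
R = 70 + 0.2 × (26 − 70) = 61.2 → 61
G = 71 + 0.2 × (188 − 71) = 94.4 → 94
B = 112 + 0.2 × (156 − 112) = 120.8 → 121

(61, 94, 121)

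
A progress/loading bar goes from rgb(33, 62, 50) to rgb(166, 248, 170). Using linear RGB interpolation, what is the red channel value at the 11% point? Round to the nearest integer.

48

R = 33 + 0.11 × (166 − 33) = 47.63 → 48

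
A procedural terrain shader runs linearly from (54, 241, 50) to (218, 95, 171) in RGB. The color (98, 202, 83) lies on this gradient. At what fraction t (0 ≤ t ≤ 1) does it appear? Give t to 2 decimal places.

0.27

Invert the lerp on the R channel (largest span, 164): t = (98 − 54) / (218 − 54) = 44/164 = 0.26829.
Check on G: (202 − 241)/(95 − 241) = 0.2671 ✓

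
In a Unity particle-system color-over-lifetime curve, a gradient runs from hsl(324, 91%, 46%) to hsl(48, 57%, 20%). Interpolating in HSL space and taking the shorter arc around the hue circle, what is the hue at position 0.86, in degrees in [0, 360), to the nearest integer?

36

Hue: 48 − 324 = -276°, but |-276| > 180 so the shorter arc goes the other way: Δh = -276 + 360 = 84°.
H = 324 + 0.86 × (84) = 396.24 → 396 → 396 mod 360 = 36°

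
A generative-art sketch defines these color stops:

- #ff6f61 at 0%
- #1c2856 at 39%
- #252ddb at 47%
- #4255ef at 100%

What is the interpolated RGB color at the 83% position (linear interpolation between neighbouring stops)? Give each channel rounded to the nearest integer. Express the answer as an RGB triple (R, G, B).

83% lies between the 47% and 100% stops, so the local fraction is t = (83 − 47)/(100 − 47) = 36/53 ≈ 0.6792.
#252ddb → (37, 45, 219); #4255ef → (66, 85, 239).
R = 37 + 0.6792 × (66 − 37) = 56.697 → 57
G = 45 + 0.6792 × (85 − 45) = 72.168 → 72
B = 219 + 0.6792 × (239 − 219) = 232.584 → 233

(57, 72, 233)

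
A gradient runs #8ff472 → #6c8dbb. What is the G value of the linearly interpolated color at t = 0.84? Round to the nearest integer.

G₁ = 244 (from #8ff472), G₂ = 141 (from #6c8dbb).
G = 244 + 0.84 × (141 − 244) = 157.48 → 157

157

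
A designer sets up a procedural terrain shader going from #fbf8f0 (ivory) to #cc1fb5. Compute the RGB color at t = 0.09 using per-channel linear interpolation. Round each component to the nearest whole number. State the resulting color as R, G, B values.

#fbf8f0 → (251, 248, 240); #cc1fb5 → (204, 31, 181).
R = 251 + 0.09 × (204 − 251) = 251 + 0.09 × -47 = 246.77 → 247
G = 248 + 0.09 × (31 − 248) = 248 + 0.09 × -217 = 228.47 → 228
B = 240 + 0.09 × (181 − 240) = 240 + 0.09 × -59 = 234.69 → 235
So the blended color is (247, 228, 235), about #f7e4eb.

(247, 228, 235)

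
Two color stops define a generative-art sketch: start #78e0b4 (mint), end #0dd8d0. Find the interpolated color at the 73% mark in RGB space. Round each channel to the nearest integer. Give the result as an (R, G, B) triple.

(42, 218, 200)

#78e0b4 → (120, 224, 180); #0dd8d0 → (13, 216, 208).
73% corresponds to t = 0.73.
R = 120 + 0.73 × (13 − 120) = 120 + 0.73 × -107 = 41.89 → 42
G = 224 + 0.73 × (216 − 224) = 224 + 0.73 × -8 = 218.16 → 218
B = 180 + 0.73 × (208 − 180) = 180 + 0.73 × 28 = 200.44 → 200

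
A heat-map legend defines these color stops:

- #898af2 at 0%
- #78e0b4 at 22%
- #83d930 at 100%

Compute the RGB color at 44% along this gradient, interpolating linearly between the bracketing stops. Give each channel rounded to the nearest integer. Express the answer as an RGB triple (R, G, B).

(123, 222, 143)

44% lies between the 22% and 100% stops, so the local fraction is t = (44 − 22)/(100 − 22) = 22/78 ≈ 0.2821.
#78e0b4 → (120, 224, 180); #83d930 → (131, 217, 48).
R = 120 + 0.2821 × (131 − 120) = 123.103 → 123
G = 224 + 0.2821 × (217 − 224) = 222.025 → 222
B = 180 + 0.2821 × (48 − 180) = 142.763 → 143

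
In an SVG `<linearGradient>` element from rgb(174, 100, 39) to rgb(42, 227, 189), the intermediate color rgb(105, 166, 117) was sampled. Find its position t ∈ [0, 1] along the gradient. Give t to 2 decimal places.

Invert the lerp on the B channel (largest span, 150): t = (117 − 39) / (189 − 39) = 78/150 = 0.52.
Check on R: (105 − 174)/(42 − 174) = 0.5227 ✓

0.52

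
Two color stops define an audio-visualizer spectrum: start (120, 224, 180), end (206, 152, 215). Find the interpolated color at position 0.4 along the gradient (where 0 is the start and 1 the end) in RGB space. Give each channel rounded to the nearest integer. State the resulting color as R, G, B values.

R = 120 + 0.4 × (206 − 120) = 120 + 0.4 × 86 = 154.4 → 154
G = 224 + 0.4 × (152 − 224) = 224 + 0.4 × -72 = 195.2 → 195
B = 180 + 0.4 × (215 − 180) = 180 + 0.4 × 35 = 194 → 194

(154, 195, 194)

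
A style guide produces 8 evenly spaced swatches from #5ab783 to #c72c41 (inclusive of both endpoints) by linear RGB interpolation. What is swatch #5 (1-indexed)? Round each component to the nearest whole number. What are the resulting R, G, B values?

(152, 104, 93)

With 8 swatches and endpoints inclusive, swatch 5 sits at t = (5 − 1)/(8 − 1) = 4/7 ≈ 0.5714.
#5ab783 → (90, 183, 131); #c72c41 → (199, 44, 65).
R = 90 + 0.5714 × (199 − 90) = 152.283 → 152
G = 183 + 0.5714 × (44 − 183) = 103.575 → 104
B = 131 + 0.5714 × (65 − 131) = 93.288 → 93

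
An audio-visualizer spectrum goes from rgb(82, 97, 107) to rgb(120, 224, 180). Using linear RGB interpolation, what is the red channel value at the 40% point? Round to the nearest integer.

97

R = 82 + 0.4 × (120 − 82) = 97.2 → 97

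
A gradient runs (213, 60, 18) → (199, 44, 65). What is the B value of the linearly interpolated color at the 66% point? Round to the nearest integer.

49

B = 18 + 0.66 × (65 − 18) = 49.02 → 49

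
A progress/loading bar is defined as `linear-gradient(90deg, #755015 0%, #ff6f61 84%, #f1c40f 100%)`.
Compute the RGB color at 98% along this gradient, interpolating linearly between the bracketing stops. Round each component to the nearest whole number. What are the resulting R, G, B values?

(243, 185, 25)

98% lies between the 84% and 100% stops, so the local fraction is t = (98 − 84)/(100 − 84) = 14/16 ≈ 0.875.
#ff6f61 → (255, 111, 97); #f1c40f → (241, 196, 15).
R = 255 + 0.875 × (241 − 255) = 242.75 → 243
G = 111 + 0.875 × (196 − 111) = 185.375 → 185
B = 97 + 0.875 × (15 − 97) = 25.25 → 25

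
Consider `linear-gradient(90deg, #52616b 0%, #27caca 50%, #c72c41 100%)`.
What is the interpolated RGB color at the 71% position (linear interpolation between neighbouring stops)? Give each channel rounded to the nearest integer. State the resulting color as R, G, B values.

(106, 136, 144)

71% lies between the 50% and 100% stops, so the local fraction is t = (71 − 50)/(100 − 50) = 21/50 ≈ 0.42.
#27caca → (39, 202, 202); #c72c41 → (199, 44, 65).
R = 39 + 0.42 × (199 − 39) = 106.2 → 106
G = 202 + 0.42 × (44 − 202) = 135.64 → 136
B = 202 + 0.42 × (65 − 202) = 144.46 → 144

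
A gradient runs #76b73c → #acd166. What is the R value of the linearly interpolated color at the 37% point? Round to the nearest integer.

R₁ = 118 (from #76b73c), R₂ = 172 (from #acd166).
R = 118 + 0.37 × (172 − 118) = 137.98 → 138

138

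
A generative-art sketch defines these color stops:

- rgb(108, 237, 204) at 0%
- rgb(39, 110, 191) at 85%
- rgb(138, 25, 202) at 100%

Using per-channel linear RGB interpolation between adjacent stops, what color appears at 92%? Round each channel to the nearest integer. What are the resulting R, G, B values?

(85, 70, 196)

92% lies between the 85% and 100% stops, so the local fraction is t = (92 − 85)/(100 − 85) = 7/15 ≈ 0.4667.
R = 39 + 0.4667 × (138 − 39) = 85.203 → 85
G = 110 + 0.4667 × (25 − 110) = 70.331 → 70
B = 191 + 0.4667 × (202 − 191) = 196.134 → 196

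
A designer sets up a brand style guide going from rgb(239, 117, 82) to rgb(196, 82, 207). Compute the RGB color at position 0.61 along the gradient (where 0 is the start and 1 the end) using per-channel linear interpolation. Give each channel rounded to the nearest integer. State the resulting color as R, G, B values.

R = 239 + 0.61 × (196 − 239) = 239 + 0.61 × -43 = 212.77 → 213
G = 117 + 0.61 × (82 − 117) = 117 + 0.61 × -35 = 95.65 → 96
B = 82 + 0.61 × (207 − 82) = 82 + 0.61 × 125 = 158.25 → 158

(213, 96, 158)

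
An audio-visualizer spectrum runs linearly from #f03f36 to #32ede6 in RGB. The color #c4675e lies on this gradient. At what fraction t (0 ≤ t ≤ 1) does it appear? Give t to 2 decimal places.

0.23

Invert the lerp on the R channel (largest span, 190): t = (196 − 240) / (50 − 240) = -44/-190 = 0.23158.
Check on G: (103 − 63)/(237 − 63) = 0.2299 ✓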